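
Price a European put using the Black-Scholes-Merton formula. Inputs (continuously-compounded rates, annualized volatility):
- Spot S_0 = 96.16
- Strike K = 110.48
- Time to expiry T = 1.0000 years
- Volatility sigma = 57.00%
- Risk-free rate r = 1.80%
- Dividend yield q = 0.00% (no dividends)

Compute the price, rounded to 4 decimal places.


d1 = (ln(S/K) + (r - q + 0.5*sigma^2) * T) / (sigma * sqrt(T)) = 0.07303327
d2 = d1 - sigma * sqrt(T) = -0.49696673
exp(-rT) = 0.98216103; exp(-qT) = 1.00000000
P = K * exp(-rT) * N(-d2) - S_0 * exp(-qT) * N(-d1)
N(-d1) = 0.47088982; N(-d2) = 0.69039374
P = 110.4800 * 0.98216103 * 0.69039374 - 96.1600 * 1.00000000 * 0.47088982 = 29.6333

Answer: Price = 29.6333


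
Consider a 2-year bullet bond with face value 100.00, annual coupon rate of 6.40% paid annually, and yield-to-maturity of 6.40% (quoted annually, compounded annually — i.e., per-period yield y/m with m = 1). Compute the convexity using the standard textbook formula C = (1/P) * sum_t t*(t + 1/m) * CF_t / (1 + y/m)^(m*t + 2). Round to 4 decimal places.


Answer: Convexity = 5.0874

Derivation:
Coupon per period c = face * coupon_rate / m = 6.400000
Periods per year m = 1; per-period yield y/m = 0.064000
Number of cashflows N = 2
Cashflows (t years, CF_t, discount factor 1/(1+y/m)^(m*t), PV):
  t = 1.0000: CF_t = 6.400000, DF = 0.939850, PV = 6.015038
  t = 2.0000: CF_t = 106.400000, DF = 0.883317, PV = 93.984962
Price P = sum_t PV_t = 100.000000
Convexity numerator sum_t t*(t + 1/m) * CF_t / (1+y/m)^(m*t + 2):
  t = 1.0000: term = 10.626374
  t = 2.0000: term = 498.111268
Convexity = (1/P) * sum = 508.737642 / 100.000000 = 5.087376


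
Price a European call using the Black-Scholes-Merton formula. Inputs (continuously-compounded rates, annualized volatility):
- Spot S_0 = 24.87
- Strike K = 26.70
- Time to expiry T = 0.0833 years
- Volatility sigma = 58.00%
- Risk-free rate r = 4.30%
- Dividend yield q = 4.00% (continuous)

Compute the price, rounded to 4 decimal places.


d1 = (ln(S/K) + (r - q + 0.5*sigma^2) * T) / (sigma * sqrt(T)) = -0.33895457
d2 = d1 - sigma * sqrt(T) = -0.50635266
exp(-rT) = 0.99642451; exp(-qT) = 0.99667354
C = S_0 * exp(-qT) * N(d1) - K * exp(-rT) * N(d2)
N(d1) = 0.36732198; N(d2) = 0.30630455
C = 24.8700 * 0.99667354 * 0.36732198 - 26.7000 * 0.99642451 * 0.30630455 = 0.9558

Answer: Price = 0.9558


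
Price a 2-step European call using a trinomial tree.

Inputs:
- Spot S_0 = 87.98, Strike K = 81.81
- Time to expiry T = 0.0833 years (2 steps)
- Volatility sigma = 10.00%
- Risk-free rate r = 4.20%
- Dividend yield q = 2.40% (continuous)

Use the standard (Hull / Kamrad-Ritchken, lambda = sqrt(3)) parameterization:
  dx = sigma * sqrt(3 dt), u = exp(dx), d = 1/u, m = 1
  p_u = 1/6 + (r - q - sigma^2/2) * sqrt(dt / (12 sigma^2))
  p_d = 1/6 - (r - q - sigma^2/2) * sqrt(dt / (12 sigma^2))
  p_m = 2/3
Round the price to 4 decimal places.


dt = T/N = 0.041650; dx = sigma*sqrt(3*dt) = 0.035348
u = exp(dx) = 1.035980; d = 1/u = 0.965269
p_u = 0.174325, p_m = 0.666667, p_d = 0.159008
Discount per step: exp(-r*dt) = 0.998252
Stock lattice S(k, j) with j the centered position index:
  k=0: S(0,+0) = 87.9800
  k=1: S(1,-1) = 84.9244; S(1,+0) = 87.9800; S(1,+1) = 91.1456
  k=2: S(2,-2) = 81.9749; S(2,-1) = 84.9244; S(2,+0) = 87.9800; S(2,+1) = 91.1456; S(2,+2) = 94.4250
Terminal payoffs V(N, j) = max(S_T - K, 0):
  V(2,-2) = 0.164890; V(2,-1) = 3.114383; V(2,+0) = 6.170000; V(2,+1) = 9.335559; V(2,+2) = 12.615017
Backward induction: V(k, j) = exp(-r*dt) * [p_u * V(k+1, j+1) + p_m * V(k+1, j) + p_d * V(k+1, j-1)]
  V(1,-1) = exp(-r*dt) * [p_u*6.170000 + p_m*3.114383 + p_d*0.164890] = 3.172508
  V(1,+0) = exp(-r*dt) * [p_u*9.335559 + p_m*6.170000 + p_d*3.114383] = 6.225071
  V(1,+1) = exp(-r*dt) * [p_u*12.615017 + p_m*9.335559 + p_d*6.170000] = 9.387468
  V(0,+0) = exp(-r*dt) * [p_u*9.387468 + p_m*6.225071 + p_d*3.172508] = 6.279981

Answer: Price = V(0,0) = 6.2800


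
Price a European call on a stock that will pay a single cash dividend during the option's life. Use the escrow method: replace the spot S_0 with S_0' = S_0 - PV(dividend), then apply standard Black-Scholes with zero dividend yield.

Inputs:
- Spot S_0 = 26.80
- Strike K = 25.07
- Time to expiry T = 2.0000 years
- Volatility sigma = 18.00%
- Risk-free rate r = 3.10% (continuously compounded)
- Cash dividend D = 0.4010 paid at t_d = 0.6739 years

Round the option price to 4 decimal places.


Answer: Price = 4.2005

Derivation:
PV(D) = D * exp(-r * t_d) = 0.4010 * 0.97932580 = 0.39270965
S_0' = S_0 - PV(D) = 26.8000 - 0.39270965 = 26.40729035
d1 = (ln(S_0'/K) + (r + sigma^2/2)*T) / (sigma*sqrt(T)) = 0.57498863
d2 = d1 - sigma*sqrt(T) = 0.32043019
exp(-rT) = 0.93988289
N(d1) = 0.71735051; N(d2) = 0.62567888
C = S_0' * N(d1) - K * exp(-rT) * N(d2) = 26.40729035 * 0.71735051 - 25.0700 * 0.93988289 * 0.62567888 = 4.2005


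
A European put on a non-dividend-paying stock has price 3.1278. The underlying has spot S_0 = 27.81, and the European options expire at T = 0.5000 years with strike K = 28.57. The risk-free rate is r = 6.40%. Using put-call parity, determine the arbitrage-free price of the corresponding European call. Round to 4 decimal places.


Answer: Call price = 3.2676

Derivation:
Put-call parity: C - P = S_0 * exp(-qT) - K * exp(-rT).
S_0 * exp(-qT) = 27.8100 * 1.00000000 = 27.81000000
K * exp(-rT) = 28.5700 * 0.96850658 = 27.67023305
C = P + S*exp(-qT) - K*exp(-rT)
C = 3.1278 + 27.81000000 - 27.67023305 = 3.2676


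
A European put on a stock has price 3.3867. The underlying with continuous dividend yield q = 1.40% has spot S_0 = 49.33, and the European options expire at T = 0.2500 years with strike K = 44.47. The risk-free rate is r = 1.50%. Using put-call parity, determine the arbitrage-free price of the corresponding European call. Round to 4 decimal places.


Answer: Call price = 8.2408

Derivation:
Put-call parity: C - P = S_0 * exp(-qT) - K * exp(-rT).
S_0 * exp(-qT) = 49.3300 * 0.99650612 = 49.15764679
K * exp(-rT) = 44.4700 * 0.99625702 = 44.30354979
C = P + S*exp(-qT) - K*exp(-rT)
C = 3.3867 + 49.15764679 - 44.30354979 = 8.2408


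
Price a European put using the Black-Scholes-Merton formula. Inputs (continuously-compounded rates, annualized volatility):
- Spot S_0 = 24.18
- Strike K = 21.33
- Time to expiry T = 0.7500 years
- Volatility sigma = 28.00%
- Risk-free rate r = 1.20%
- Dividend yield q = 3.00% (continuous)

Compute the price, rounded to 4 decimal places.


Answer: Price = 1.1339

Derivation:
d1 = (ln(S/K) + (r - q + 0.5*sigma^2) * T) / (sigma * sqrt(T)) = 0.58275803
d2 = d1 - sigma * sqrt(T) = 0.34027092
exp(-rT) = 0.99104038; exp(-qT) = 0.97775124
P = K * exp(-rT) * N(-d2) - S_0 * exp(-qT) * N(-d1)
N(-d1) = 0.28002810; N(-d2) = 0.36682626
P = 21.3300 * 0.99104038 * 0.36682626 - 24.1800 * 0.97775124 * 0.28002810 = 1.1339


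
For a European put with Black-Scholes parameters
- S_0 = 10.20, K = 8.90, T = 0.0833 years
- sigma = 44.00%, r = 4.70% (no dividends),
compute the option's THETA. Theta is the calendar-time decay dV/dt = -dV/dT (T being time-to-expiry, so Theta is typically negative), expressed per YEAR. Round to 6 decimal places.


Answer: Theta = -1.506195

Derivation:
d1 = 1.1679112740; d2 = 1.0409196207
phi(d1) = 0.2017054316; exp(-qT) = 1.0000000000; exp(-rT) = 0.9960925540
Theta = -S*exp(-qT)*phi(d1)*sigma/(2*sqrt(T)) + r*K*exp(-rT)*N(-d2) - q*S*exp(-qT)*N(-d1)
N(-d1) = 0.1214212780; N(-d2) = 0.1489564274; sqrt(T) = 0.2886173938
Term 1 = -10.2000 * 1.0000000000 * 0.2017054316 * 0.4400 / (2 * 0.2886173938) = -1.5682595652
Term 2 = 0.0470 * 8.9000 * 0.9960925540 * 0.1489564274 = 0.0620650066
Term 3 = 0 (no dividend yield, q = 0)
Theta = -1.5682595652 + (0.0620650066) + (0.0000000000) = -1.506195


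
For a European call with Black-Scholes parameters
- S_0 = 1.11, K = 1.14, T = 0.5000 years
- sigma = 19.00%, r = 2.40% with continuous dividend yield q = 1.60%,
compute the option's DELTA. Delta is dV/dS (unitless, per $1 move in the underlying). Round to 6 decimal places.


d1 = -0.1015498161; d2 = -0.2359001045
phi(d1) = 0.3968905552; exp(-qT) = 0.9920319148; exp(-rT) = 0.9880717129
N(d1) = 0.4595570072
Delta = exp(-qT) * N(d1) = 0.9920319148 * 0.4595570072 = 0.455895

Answer: Delta = 0.455895


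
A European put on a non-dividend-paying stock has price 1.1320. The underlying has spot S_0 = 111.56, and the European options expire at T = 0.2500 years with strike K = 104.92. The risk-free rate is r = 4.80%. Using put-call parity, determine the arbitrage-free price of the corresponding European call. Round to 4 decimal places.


Answer: Call price = 9.0235

Derivation:
Put-call parity: C - P = S_0 * exp(-qT) - K * exp(-rT).
S_0 * exp(-qT) = 111.5600 * 1.00000000 = 111.56000000
K * exp(-rT) = 104.9200 * 0.98807171 = 103.66848411
C = P + S*exp(-qT) - K*exp(-rT)
C = 1.1320 + 111.56000000 - 103.66848411 = 9.0235


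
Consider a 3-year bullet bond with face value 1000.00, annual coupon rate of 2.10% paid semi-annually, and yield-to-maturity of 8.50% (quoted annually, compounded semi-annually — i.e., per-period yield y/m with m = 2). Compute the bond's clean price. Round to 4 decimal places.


Answer: Price = 833.6083

Derivation:
Coupon per period c = face * coupon_rate / m = 10.500000
Periods per year m = 2; per-period yield y/m = 0.042500
Number of cashflows N = 6
Cashflows (t years, CF_t, discount factor 1/(1+y/m)^(m*t), PV):
  t = 0.5000: CF_t = 10.500000, DF = 0.959233, PV = 10.071942
  t = 1.0000: CF_t = 10.500000, DF = 0.920127, PV = 9.661336
  t = 1.5000: CF_t = 10.500000, DF = 0.882616, PV = 9.267468
  t = 2.0000: CF_t = 10.500000, DF = 0.846634, PV = 8.889658
  t = 2.5000: CF_t = 10.500000, DF = 0.812119, PV = 8.527250
  t = 3.0000: CF_t = 1010.500000, DF = 0.779011, PV = 787.190666
Price P = sum_t PV_t = 833.608320


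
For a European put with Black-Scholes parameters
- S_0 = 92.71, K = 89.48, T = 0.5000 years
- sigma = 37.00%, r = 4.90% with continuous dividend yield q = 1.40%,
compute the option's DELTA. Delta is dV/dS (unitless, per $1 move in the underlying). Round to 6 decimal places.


d1 = 0.3332430096; d2 = 0.0716135006
phi(d1) = 0.3773945885; exp(-qT) = 0.9930244429; exp(-rT) = 0.9757976889
N(-d1) = 0.3694754274
Delta = -exp(-qT) * N(-d1) = -0.9930244429 * 0.3694754274 = -0.366898

Answer: Delta = -0.366898


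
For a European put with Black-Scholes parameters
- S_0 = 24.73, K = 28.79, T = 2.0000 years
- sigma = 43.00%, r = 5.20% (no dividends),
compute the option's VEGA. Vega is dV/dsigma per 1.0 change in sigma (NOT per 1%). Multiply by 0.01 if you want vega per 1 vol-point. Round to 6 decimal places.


Answer: Vega = 13.603349

Derivation:
d1 = 0.2251049392; d2 = -0.3830068927
phi(d1) = 0.3889616019; exp(-qT) = 1.0000000000; exp(-rT) = 0.9012252974
Vega = S * exp(-qT) * phi(d1) * sqrt(T) = 24.7300 * 1.0000000000 * 0.3889616019 * 1.4142135624 = 13.603349


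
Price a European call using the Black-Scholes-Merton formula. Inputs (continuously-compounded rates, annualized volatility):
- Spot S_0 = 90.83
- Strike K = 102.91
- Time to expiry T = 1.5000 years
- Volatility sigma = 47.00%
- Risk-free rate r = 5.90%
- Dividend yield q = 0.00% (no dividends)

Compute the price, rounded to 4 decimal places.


d1 = (ln(S/K) + (r - q + 0.5*sigma^2) * T) / (sigma * sqrt(T)) = 0.22464046
d2 = d1 - sigma * sqrt(T) = -0.35098963
exp(-rT) = 0.91530311; exp(-qT) = 1.00000000
C = S_0 * exp(-qT) * N(d1) - K * exp(-rT) * N(d2)
N(d1) = 0.58887051; N(d2) = 0.36279806
C = 90.8300 * 1.00000000 * 0.58887051 - 102.9100 * 0.91530311 * 0.36279806 = 19.3138

Answer: Price = 19.3138


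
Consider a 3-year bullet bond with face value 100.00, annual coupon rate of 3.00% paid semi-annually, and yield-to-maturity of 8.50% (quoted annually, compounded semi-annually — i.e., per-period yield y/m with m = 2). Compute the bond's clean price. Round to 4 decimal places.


Coupon per period c = face * coupon_rate / m = 1.500000
Periods per year m = 2; per-period yield y/m = 0.042500
Number of cashflows N = 6
Cashflows (t years, CF_t, discount factor 1/(1+y/m)^(m*t), PV):
  t = 0.5000: CF_t = 1.500000, DF = 0.959233, PV = 1.438849
  t = 1.0000: CF_t = 1.500000, DF = 0.920127, PV = 1.380191
  t = 1.5000: CF_t = 1.500000, DF = 0.882616, PV = 1.323924
  t = 2.0000: CF_t = 1.500000, DF = 0.846634, PV = 1.269951
  t = 2.5000: CF_t = 1.500000, DF = 0.812119, PV = 1.218179
  t = 3.0000: CF_t = 101.500000, DF = 0.779011, PV = 79.069622
Price P = sum_t PV_t = 85.700715

Answer: Price = 85.7007


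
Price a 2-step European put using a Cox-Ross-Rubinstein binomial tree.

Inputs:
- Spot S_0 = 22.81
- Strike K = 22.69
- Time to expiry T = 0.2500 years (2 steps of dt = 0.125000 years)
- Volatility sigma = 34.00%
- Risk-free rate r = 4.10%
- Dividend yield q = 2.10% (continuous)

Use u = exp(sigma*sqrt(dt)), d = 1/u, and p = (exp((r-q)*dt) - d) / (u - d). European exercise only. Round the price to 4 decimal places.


Answer: Price = V(0,0) = 1.2707

Derivation:
dt = T/N = 0.125000
u = exp(sigma*sqrt(dt)) = 1.127732; d = 1/u = 0.886736
p = (exp((r-q)*dt) - d) / (u - d) = 0.480371
Discount per step: exp(-r*dt) = 0.994888
Stock lattice S(k, i) with i counting down-moves:
  k=0: S(0,0) = 22.8100
  k=1: S(1,0) = 25.7236; S(1,1) = 20.2264
  k=2: S(2,0) = 29.0093; S(2,1) = 22.8100; S(2,2) = 17.9355
Terminal payoffs V(N, i) = max(K - S_T, 0):
  V(2,0) = 0.000000; V(2,1) = 0.000000; V(2,2) = 4.754487
Backward induction: V(k, i) = exp(-r*dt) * [p * V(k+1, i) + (1-p) * V(k+1, i+1)].
  V(1,0) = exp(-r*dt) * [p*0.000000 + (1-p)*0.000000] = 0.000000
  V(1,1) = exp(-r*dt) * [p*0.000000 + (1-p)*4.754487] = 2.457941
  V(0,0) = exp(-r*dt) * [p*0.000000 + (1-p)*2.457941] = 1.270689


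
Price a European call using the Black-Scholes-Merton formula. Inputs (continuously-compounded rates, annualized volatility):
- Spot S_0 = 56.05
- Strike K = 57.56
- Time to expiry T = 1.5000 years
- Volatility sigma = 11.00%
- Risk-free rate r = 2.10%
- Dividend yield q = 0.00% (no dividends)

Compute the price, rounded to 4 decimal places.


d1 = (ln(S/K) + (r - q + 0.5*sigma^2) * T) / (sigma * sqrt(T)) = 0.10385293
d2 = d1 - sigma * sqrt(T) = -0.03086901
exp(-rT) = 0.96899096; exp(-qT) = 1.00000000
C = S_0 * exp(-qT) * N(d1) - K * exp(-rT) * N(d2)
N(d1) = 0.54135697; N(d2) = 0.48768700
C = 56.0500 * 1.00000000 * 0.54135697 - 57.5600 * 0.96899096 * 0.48768700 = 3.1423

Answer: Price = 3.1423


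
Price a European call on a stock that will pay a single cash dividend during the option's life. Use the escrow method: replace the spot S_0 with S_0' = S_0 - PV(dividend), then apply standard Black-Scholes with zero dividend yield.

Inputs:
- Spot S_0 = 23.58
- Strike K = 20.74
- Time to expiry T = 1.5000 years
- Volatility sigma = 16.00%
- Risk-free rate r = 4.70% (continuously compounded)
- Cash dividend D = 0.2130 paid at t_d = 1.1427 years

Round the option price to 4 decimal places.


PV(D) = D * exp(-r * t_d) = 0.2130 * 0.94770984 = 0.20186220
S_0' = S_0 - PV(D) = 23.5800 - 0.20186220 = 23.37813780
d1 = (ln(S_0'/K) + (r + sigma^2/2)*T) / (sigma*sqrt(T)) = 1.06877923
d2 = d1 - sigma*sqrt(T) = 0.87282005
exp(-rT) = 0.93192774
N(d1) = 0.85741542; N(d2) = 0.80861942
C = S_0' * N(d1) - K * exp(-rT) * N(d2) = 23.37813780 * 0.85741542 - 20.7400 * 0.93192774 * 0.80861942 = 4.4156

Answer: Price = 4.4156


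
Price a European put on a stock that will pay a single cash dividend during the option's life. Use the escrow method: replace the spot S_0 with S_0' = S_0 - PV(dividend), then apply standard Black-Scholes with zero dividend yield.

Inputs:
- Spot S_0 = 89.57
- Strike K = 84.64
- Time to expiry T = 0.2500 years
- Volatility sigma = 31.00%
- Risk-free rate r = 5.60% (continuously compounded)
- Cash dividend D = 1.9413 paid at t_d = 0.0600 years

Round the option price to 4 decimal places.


PV(D) = D * exp(-r * t_d) = 1.9413 * 0.99664564 = 1.93478818
S_0' = S_0 - PV(D) = 89.5700 - 1.93478818 = 87.63521182
d1 = (ln(S_0'/K) + (r + sigma^2/2)*T) / (sigma*sqrt(T)) = 0.39218329
d2 = d1 - sigma*sqrt(T) = 0.23718329
exp(-rT) = 0.98609754
N(-d1) = 0.34746139; N(-d2) = 0.40625730
P = K * exp(-rT) * N(-d2) - S_0' * N(-d1) = 84.6400 * 0.98609754 * 0.40625730 - 87.63521182 * 0.34746139 = 3.4577

Answer: Price = 3.4577


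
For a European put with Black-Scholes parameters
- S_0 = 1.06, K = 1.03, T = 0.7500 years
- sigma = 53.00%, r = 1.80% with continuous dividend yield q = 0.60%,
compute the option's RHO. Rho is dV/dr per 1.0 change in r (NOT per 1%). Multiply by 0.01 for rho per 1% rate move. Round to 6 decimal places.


d1 = 0.3116549953; d2 = -0.1473384687
phi(d1) = 0.3800308097; exp(-qT) = 0.9955101098; exp(-rT) = 0.9865907163
N(-d2) = 0.5585675649
Rho = -K*T*exp(-rT)*N(-d2) = -1.0300 * 0.7500 * 0.9865907163 * 0.5585675649 = -0.425707

Answer: Rho = -0.425707


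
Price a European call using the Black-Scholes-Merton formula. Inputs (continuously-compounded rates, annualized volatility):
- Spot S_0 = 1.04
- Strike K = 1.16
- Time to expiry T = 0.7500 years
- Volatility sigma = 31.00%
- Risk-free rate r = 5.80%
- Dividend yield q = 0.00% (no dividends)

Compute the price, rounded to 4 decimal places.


d1 = (ln(S/K) + (r - q + 0.5*sigma^2) * T) / (sigma * sqrt(T)) = -0.11048544
d2 = d1 - sigma * sqrt(T) = -0.37895332
exp(-rT) = 0.95743255; exp(-qT) = 1.00000000
C = S_0 * exp(-qT) * N(d1) - K * exp(-rT) * N(d2)
N(d1) = 0.45601220; N(d2) = 0.35236127
C = 1.0400 * 1.00000000 * 0.45601220 - 1.1600 * 0.95743255 * 0.35236127 = 0.0829

Answer: Price = 0.0829


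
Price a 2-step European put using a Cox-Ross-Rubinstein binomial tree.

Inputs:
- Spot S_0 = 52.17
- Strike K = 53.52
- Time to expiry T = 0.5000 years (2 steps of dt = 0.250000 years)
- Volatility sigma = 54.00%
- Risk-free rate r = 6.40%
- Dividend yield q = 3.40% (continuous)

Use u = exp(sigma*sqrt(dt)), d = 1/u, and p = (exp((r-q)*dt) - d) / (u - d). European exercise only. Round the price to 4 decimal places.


dt = T/N = 0.250000
u = exp(sigma*sqrt(dt)) = 1.309964; d = 1/u = 0.763379
p = (exp((r-q)*dt) - d) / (u - d) = 0.446680
Discount per step: exp(-r*dt) = 0.984127
Stock lattice S(k, i) with i counting down-moves:
  k=0: S(0,0) = 52.1700
  k=1: S(1,0) = 68.3408; S(1,1) = 39.8255
  k=2: S(2,0) = 89.5241; S(2,1) = 52.1700; S(2,2) = 30.4020
Terminal payoffs V(N, i) = max(K - S_T, 0):
  V(2,0) = 0.000000; V(2,1) = 1.350000; V(2,2) = 23.118024
Backward induction: V(k, i) = exp(-r*dt) * [p * V(k+1, i) + (1-p) * V(k+1, i+1)].
  V(1,0) = exp(-r*dt) * [p*0.000000 + (1-p)*1.350000] = 0.735125
  V(1,1) = exp(-r*dt) * [p*1.350000 + (1-p)*23.118024] = 13.182068
  V(0,0) = exp(-r*dt) * [p*0.735125 + (1-p)*13.182068] = 7.501279

Answer: Price = V(0,0) = 7.5013


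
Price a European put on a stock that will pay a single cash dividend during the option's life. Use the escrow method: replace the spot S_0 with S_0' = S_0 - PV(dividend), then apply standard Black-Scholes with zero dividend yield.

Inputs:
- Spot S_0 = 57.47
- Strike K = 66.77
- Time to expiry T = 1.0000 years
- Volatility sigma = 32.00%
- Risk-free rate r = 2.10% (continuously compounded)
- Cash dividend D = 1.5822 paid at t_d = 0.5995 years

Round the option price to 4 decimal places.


PV(D) = D * exp(-r * t_d) = 1.5822 * 0.98748942 = 1.56240575
S_0' = S_0 - PV(D) = 57.4700 - 1.56240575 = 55.90759425
d1 = (ln(S_0'/K) + (r + sigma^2/2)*T) / (sigma*sqrt(T)) = -0.32923017
d2 = d1 - sigma*sqrt(T) = -0.64923017
exp(-rT) = 0.97921896
N(-d1) = 0.62900914; N(-d2) = 0.74190519
P = K * exp(-rT) * N(-d2) - S_0' * N(-d1) = 66.7700 * 0.97921896 * 0.74190519 - 55.90759425 * 0.62900914 = 13.3412

Answer: Price = 13.3412


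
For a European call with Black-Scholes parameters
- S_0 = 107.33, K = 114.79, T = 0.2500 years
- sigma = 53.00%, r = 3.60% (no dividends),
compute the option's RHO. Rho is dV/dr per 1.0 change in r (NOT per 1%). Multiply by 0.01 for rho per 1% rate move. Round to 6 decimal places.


d1 = -0.0871081947; d2 = -0.3521081947
phi(d1) = 0.3974315933; exp(-qT) = 1.0000000000; exp(-rT) = 0.9910403788
N(d2) = 0.3623785615
Rho = K*T*exp(-rT)*N(d2) = 114.7900 * 0.2500 * 0.9910403788 * 0.3623785615 = 10.306184

Answer: Rho = 10.306184


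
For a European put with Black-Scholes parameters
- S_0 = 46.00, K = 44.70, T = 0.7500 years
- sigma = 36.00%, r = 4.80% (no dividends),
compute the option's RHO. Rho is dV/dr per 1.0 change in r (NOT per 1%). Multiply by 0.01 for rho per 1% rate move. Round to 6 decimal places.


Answer: Rho = -15.505156

Derivation:
d1 = 0.3633069422; d2 = 0.0515377968
phi(d1) = 0.3734636879; exp(-qT) = 1.0000000000; exp(-rT) = 0.9646402935
N(-d2) = 0.4794484922
Rho = -K*T*exp(-rT)*N(-d2) = -44.7000 * 0.7500 * 0.9646402935 * 0.4794484922 = -15.505156


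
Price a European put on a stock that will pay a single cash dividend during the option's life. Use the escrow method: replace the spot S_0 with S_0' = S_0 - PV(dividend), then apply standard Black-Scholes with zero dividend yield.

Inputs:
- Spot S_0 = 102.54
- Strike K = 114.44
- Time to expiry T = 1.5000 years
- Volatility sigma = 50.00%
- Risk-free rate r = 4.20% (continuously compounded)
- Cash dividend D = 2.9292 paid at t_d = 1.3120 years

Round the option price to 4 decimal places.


PV(D) = D * exp(-r * t_d) = 2.9292 * 0.94638672 = 2.77215598
S_0' = S_0 - PV(D) = 102.5400 - 2.77215598 = 99.76784402
d1 = (ln(S_0'/K) + (r + sigma^2/2)*T) / (sigma*sqrt(T)) = 0.18501038
d2 = d1 - sigma*sqrt(T) = -0.42736205
exp(-rT) = 0.93894347
N(-d1) = 0.42661045; N(-d2) = 0.66544218
P = K * exp(-rT) * N(-d2) - S_0' * N(-d1) = 114.4400 * 0.93894347 * 0.66544218 - 99.76784402 * 0.42661045 = 28.9415

Answer: Price = 28.9415


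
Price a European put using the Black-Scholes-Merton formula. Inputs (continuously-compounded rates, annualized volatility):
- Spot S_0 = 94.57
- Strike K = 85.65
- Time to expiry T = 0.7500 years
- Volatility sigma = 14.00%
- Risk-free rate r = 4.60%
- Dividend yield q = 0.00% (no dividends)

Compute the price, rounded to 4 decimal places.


d1 = (ln(S/K) + (r - q + 0.5*sigma^2) * T) / (sigma * sqrt(T)) = 1.16229745
d2 = d1 - sigma * sqrt(T) = 1.04105389
exp(-rT) = 0.96608834; exp(-qT) = 1.00000000
P = K * exp(-rT) * N(-d2) - S_0 * exp(-qT) * N(-d1)
N(-d1) = 0.12255733; N(-d2) = 0.14892527
P = 85.6500 * 0.96608834 * 0.14892527 - 94.5700 * 1.00000000 * 0.12255733 = 0.7326

Answer: Price = 0.7326


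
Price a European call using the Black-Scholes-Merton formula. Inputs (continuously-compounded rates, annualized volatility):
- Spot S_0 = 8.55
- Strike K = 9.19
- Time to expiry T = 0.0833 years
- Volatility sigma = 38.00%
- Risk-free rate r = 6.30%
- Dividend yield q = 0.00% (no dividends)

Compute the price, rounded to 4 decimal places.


d1 = (ln(S/K) + (r - q + 0.5*sigma^2) * T) / (sigma * sqrt(T)) = -0.55548402
d2 = d1 - sigma * sqrt(T) = -0.66515863
exp(-rT) = 0.99476585; exp(-qT) = 1.00000000
C = S_0 * exp(-qT) * N(d1) - K * exp(-rT) * N(d2)
N(d1) = 0.28928182; N(d2) = 0.25297452
C = 8.5500 * 1.00000000 * 0.28928182 - 9.1900 * 0.99476585 * 0.25297452 = 0.1607

Answer: Price = 0.1607


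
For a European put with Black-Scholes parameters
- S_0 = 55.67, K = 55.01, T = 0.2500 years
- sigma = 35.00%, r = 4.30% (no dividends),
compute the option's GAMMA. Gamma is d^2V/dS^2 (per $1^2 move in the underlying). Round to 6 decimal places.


d1 = 0.2170795160; d2 = 0.0420795160
phi(d1) = 0.3896523719; exp(-qT) = 1.0000000000; exp(-rT) = 0.9893075748
Gamma = exp(-qT) * phi(d1) / (S * sigma * sqrt(T)) = 1.0000000000 * 0.3896523719 / (55.6700 * 0.3500 * 0.5000000000) = 0.039996

Answer: Gamma = 0.039996


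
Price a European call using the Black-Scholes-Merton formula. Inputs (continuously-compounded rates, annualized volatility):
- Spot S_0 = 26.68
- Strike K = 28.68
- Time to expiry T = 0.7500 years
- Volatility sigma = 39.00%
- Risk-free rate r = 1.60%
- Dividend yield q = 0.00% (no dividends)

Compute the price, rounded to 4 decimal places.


d1 = (ln(S/K) + (r - q + 0.5*sigma^2) * T) / (sigma * sqrt(T)) = -0.00961746
d2 = d1 - sigma * sqrt(T) = -0.34736736
exp(-rT) = 0.98807171; exp(-qT) = 1.00000000
C = S_0 * exp(-qT) * N(d1) - K * exp(-rT) * N(d2)
N(d1) = 0.49616325; N(d2) = 0.36415767
C = 26.6800 * 1.00000000 * 0.49616325 - 28.6800 * 0.98807171 * 0.36415767 = 2.9182

Answer: Price = 2.9182


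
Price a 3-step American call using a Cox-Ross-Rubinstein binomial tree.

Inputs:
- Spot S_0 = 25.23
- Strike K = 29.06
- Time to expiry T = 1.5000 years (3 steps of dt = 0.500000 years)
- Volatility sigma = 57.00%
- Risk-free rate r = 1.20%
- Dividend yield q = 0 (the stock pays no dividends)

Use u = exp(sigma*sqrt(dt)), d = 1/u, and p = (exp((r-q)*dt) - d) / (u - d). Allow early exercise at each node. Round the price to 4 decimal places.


dt = T/N = 0.500000
u = exp(sigma*sqrt(dt)) = 1.496383; d = 1/u = 0.668278
p = (exp((r-q)*dt) - d) / (u - d) = 0.407847
Discount per step: exp(-r*dt) = 0.994018
Stock lattice S(k, i) with i counting down-moves:
  k=0: S(0,0) = 25.2300
  k=1: S(1,0) = 37.7537; S(1,1) = 16.8607
  k=2: S(2,0) = 56.4941; S(2,1) = 25.2300; S(2,2) = 11.2676
  k=3: S(3,0) = 84.5368; S(3,1) = 37.7537; S(3,2) = 16.8607; S(3,3) = 7.5299
Terminal payoffs V(N, i) = max(S_T - K, 0):
  V(3,0) = 55.476751; V(3,1) = 8.693743; V(3,2) = 0.000000; V(3,3) = 0.000000
Backward induction: V(k, i) = exp(-r*dt) * [p * V(k+1, i) + (1-p) * V(k+1, i+1)]; then take max(V_cont, immediate exercise) for American.
  V(2,0) = exp(-r*dt) * [p*55.476751 + (1-p)*8.693743] = 27.607898; exercise = 27.434060; V(2,0) = max -> 27.607898
  V(2,1) = exp(-r*dt) * [p*8.693743 + (1-p)*0.000000] = 3.524505; exercise = 0.000000; V(2,1) = max -> 3.524505
  V(2,2) = exp(-r*dt) * [p*0.000000 + (1-p)*0.000000] = 0.000000; exercise = 0.000000; V(2,2) = max -> 0.000000
  V(1,0) = exp(-r*dt) * [p*27.607898 + (1-p)*3.524505] = 13.266998; exercise = 8.693743; V(1,0) = max -> 13.266998
  V(1,1) = exp(-r*dt) * [p*3.524505 + (1-p)*0.000000] = 1.428859; exercise = 0.000000; V(1,1) = max -> 1.428859
  V(0,0) = exp(-r*dt) * [p*13.266998 + (1-p)*1.428859] = 6.219576; exercise = 0.000000; V(0,0) = max -> 6.219576

Answer: Price = V(0,0) = 6.2196


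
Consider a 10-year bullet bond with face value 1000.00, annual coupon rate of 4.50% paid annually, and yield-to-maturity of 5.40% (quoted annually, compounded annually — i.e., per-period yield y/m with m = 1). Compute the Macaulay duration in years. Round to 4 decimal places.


Coupon per period c = face * coupon_rate / m = 45.000000
Periods per year m = 1; per-period yield y/m = 0.054000
Number of cashflows N = 10
Cashflows (t years, CF_t, discount factor 1/(1+y/m)^(m*t), PV):
  t = 1.0000: CF_t = 45.000000, DF = 0.948767, PV = 42.694497
  t = 2.0000: CF_t = 45.000000, DF = 0.900158, PV = 40.507113
  t = 3.0000: CF_t = 45.000000, DF = 0.854040, PV = 38.431796
  t = 4.0000: CF_t = 45.000000, DF = 0.810285, PV = 36.462805
  t = 5.0000: CF_t = 45.000000, DF = 0.768771, PV = 34.594691
  t = 6.0000: CF_t = 45.000000, DF = 0.729384, PV = 32.822288
  t = 7.0000: CF_t = 45.000000, DF = 0.692015, PV = 31.140690
  t = 8.0000: CF_t = 45.000000, DF = 0.656561, PV = 29.545247
  t = 9.0000: CF_t = 45.000000, DF = 0.622923, PV = 28.031544
  t = 10.0000: CF_t = 1045.000000, DF = 0.591009, PV = 617.604116
Price P = sum_t PV_t = 931.834787
Macaulay numerator sum_t t * PV_t:
  t * PV_t at t = 1.0000: 42.694497
  t * PV_t at t = 2.0000: 81.014226
  t * PV_t at t = 3.0000: 115.295388
  t * PV_t at t = 4.0000: 145.851218
  t * PV_t at t = 5.0000: 172.973456
  t * PV_t at t = 6.0000: 196.933726
  t * PV_t at t = 7.0000: 217.984833
  t * PV_t at t = 8.0000: 236.361977
  t * PV_t at t = 9.0000: 252.283894
  t * PV_t at t = 10.0000: 6176.041160
Macaulay duration D = (sum_t t * PV_t) / P = 7637.434377 / 931.834787 = 8.196125

Answer: Macaulay duration = 8.1961 years


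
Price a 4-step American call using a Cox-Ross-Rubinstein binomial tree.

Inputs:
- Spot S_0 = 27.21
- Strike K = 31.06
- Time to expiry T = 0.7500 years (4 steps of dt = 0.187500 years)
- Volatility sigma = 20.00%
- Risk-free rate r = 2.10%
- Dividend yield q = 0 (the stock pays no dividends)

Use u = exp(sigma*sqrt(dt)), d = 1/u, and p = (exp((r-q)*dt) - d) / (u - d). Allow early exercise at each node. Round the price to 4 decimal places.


Answer: Price = V(0,0) = 0.7805

Derivation:
dt = T/N = 0.187500
u = exp(sigma*sqrt(dt)) = 1.090463; d = 1/u = 0.917042
p = (exp((r-q)*dt) - d) / (u - d) = 0.501112
Discount per step: exp(-r*dt) = 0.996070
Stock lattice S(k, i) with i counting down-moves:
  k=0: S(0,0) = 27.2100
  k=1: S(1,0) = 29.6715; S(1,1) = 24.9527
  k=2: S(2,0) = 32.3557; S(2,1) = 27.2100; S(2,2) = 22.8827
  k=3: S(3,0) = 35.2827; S(3,1) = 29.6715; S(3,2) = 24.9527; S(3,3) = 20.9844
  k=4: S(4,0) = 38.4745; S(4,1) = 32.3557; S(4,2) = 27.2100; S(4,3) = 22.8827; S(4,4) = 19.2435
Terminal payoffs V(N, i) = max(S_T - K, 0):
  V(4,0) = 7.414463; V(4,1) = 1.295682; V(4,2) = 0.000000; V(4,3) = 0.000000; V(4,4) = 0.000000
Backward induction: V(k, i) = exp(-r*dt) * [p * V(k+1, i) + (1-p) * V(k+1, i+1)]; then take max(V_cont, immediate exercise) for American.
  V(3,0) = exp(-r*dt) * [p*7.414463 + (1-p)*1.295682] = 4.344738; exercise = 4.222679; V(3,0) = max -> 4.344738
  V(3,1) = exp(-r*dt) * [p*1.295682 + (1-p)*0.000000] = 0.646731; exercise = 0.000000; V(3,1) = max -> 0.646731
  V(3,2) = exp(-r*dt) * [p*0.000000 + (1-p)*0.000000] = 0.000000; exercise = 0.000000; V(3,2) = max -> 0.000000
  V(3,3) = exp(-r*dt) * [p*0.000000 + (1-p)*0.000000] = 0.000000; exercise = 0.000000; V(3,3) = max -> 0.000000
  V(2,0) = exp(-r*dt) * [p*4.344738 + (1-p)*0.646731] = 2.490024; exercise = 1.295682; V(2,0) = max -> 2.490024
  V(2,1) = exp(-r*dt) * [p*0.646731 + (1-p)*0.000000] = 0.322811; exercise = 0.000000; V(2,1) = max -> 0.322811
  V(2,2) = exp(-r*dt) * [p*0.000000 + (1-p)*0.000000] = 0.000000; exercise = 0.000000; V(2,2) = max -> 0.000000
  V(1,0) = exp(-r*dt) * [p*2.490024 + (1-p)*0.322811] = 1.403292; exercise = 0.000000; V(1,0) = max -> 1.403292
  V(1,1) = exp(-r*dt) * [p*0.322811 + (1-p)*0.000000] = 0.161129; exercise = 0.000000; V(1,1) = max -> 0.161129
  V(0,0) = exp(-r*dt) * [p*1.403292 + (1-p)*0.161129] = 0.780513; exercise = 0.000000; V(0,0) = max -> 0.780513


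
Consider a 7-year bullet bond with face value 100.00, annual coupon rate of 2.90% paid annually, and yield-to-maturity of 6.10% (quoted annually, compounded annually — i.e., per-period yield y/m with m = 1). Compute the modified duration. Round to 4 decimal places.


Coupon per period c = face * coupon_rate / m = 2.900000
Periods per year m = 1; per-period yield y/m = 0.061000
Number of cashflows N = 7
Cashflows (t years, CF_t, discount factor 1/(1+y/m)^(m*t), PV):
  t = 1.0000: CF_t = 2.900000, DF = 0.942507, PV = 2.733270
  t = 2.0000: CF_t = 2.900000, DF = 0.888320, PV = 2.576127
  t = 3.0000: CF_t = 2.900000, DF = 0.837247, PV = 2.428018
  t = 4.0000: CF_t = 2.900000, DF = 0.789112, PV = 2.288424
  t = 5.0000: CF_t = 2.900000, DF = 0.743743, PV = 2.156856
  t = 6.0000: CF_t = 2.900000, DF = 0.700983, PV = 2.032852
  t = 7.0000: CF_t = 102.900000, DF = 0.660682, PV = 67.984152
Price P = sum_t PV_t = 82.199699
First compute Macaulay numerator sum_t t * PV_t:
  t * PV_t at t = 1.0000: 2.733270
  t * PV_t at t = 2.0000: 5.152254
  t * PV_t at t = 3.0000: 7.284053
  t * PV_t at t = 4.0000: 9.153695
  t * PV_t at t = 5.0000: 10.784278
  t * PV_t at t = 6.0000: 12.197110
  t * PV_t at t = 7.0000: 475.889067
Macaulay duration D = 523.193728 / 82.199699 = 6.364911
Modified duration = D / (1 + y/m) = 6.364911 / (1 + 0.061000) = 5.998973

Answer: Modified duration = 5.9990


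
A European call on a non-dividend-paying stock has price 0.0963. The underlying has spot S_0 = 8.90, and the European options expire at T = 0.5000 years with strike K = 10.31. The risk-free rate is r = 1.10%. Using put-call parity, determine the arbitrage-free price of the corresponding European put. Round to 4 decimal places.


Put-call parity: C - P = S_0 * exp(-qT) - K * exp(-rT).
S_0 * exp(-qT) = 8.9000 * 1.00000000 = 8.90000000
K * exp(-rT) = 10.3100 * 0.99451510 = 10.25345065
P = C - S*exp(-qT) + K*exp(-rT)
P = 0.0963 - 8.90000000 + 10.25345065 = 1.4498

Answer: Put price = 1.4498


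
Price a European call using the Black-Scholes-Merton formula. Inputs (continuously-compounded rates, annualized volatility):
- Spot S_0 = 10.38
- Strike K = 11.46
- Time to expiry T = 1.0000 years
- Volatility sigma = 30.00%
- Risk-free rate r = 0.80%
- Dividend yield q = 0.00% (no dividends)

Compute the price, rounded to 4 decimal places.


Answer: Price = 0.8609

Derivation:
d1 = (ln(S/K) + (r - q + 0.5*sigma^2) * T) / (sigma * sqrt(T)) = -0.15327278
d2 = d1 - sigma * sqrt(T) = -0.45327278
exp(-rT) = 0.99203191; exp(-qT) = 1.00000000
C = S_0 * exp(-qT) * N(d1) - K * exp(-rT) * N(d2)
N(d1) = 0.43909158; N(d2) = 0.32517617
C = 10.3800 * 1.00000000 * 0.43909158 - 11.4600 * 0.99203191 * 0.32517617 = 0.8609


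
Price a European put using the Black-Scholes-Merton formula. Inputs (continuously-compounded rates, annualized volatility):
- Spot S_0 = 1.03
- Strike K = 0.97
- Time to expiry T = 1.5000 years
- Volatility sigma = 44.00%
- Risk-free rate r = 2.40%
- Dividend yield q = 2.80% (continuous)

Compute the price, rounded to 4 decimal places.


d1 = (ln(S/K) + (r - q + 0.5*sigma^2) * T) / (sigma * sqrt(T)) = 0.36968369
d2 = d1 - sigma * sqrt(T) = -0.16920405
exp(-rT) = 0.96464029; exp(-qT) = 0.95886978
P = K * exp(-rT) * N(-d2) - S_0 * exp(-qT) * N(-d1)
N(-d1) = 0.35580909; N(-d2) = 0.56718193
P = 0.9700 * 0.96464029 * 0.56718193 - 1.0300 * 0.95886978 * 0.35580909 = 0.1793

Answer: Price = 0.1793


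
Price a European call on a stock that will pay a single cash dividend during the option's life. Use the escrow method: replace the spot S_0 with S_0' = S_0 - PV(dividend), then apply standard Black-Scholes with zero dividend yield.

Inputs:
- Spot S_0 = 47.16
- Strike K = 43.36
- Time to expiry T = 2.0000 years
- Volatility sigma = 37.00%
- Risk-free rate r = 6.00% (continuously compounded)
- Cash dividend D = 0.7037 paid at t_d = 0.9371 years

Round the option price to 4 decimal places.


Answer: Price = 13.3412

Derivation:
PV(D) = D * exp(-r * t_d) = 0.7037 * 0.94532547 = 0.66522553
S_0' = S_0 - PV(D) = 47.1600 - 0.66522553 = 46.49477447
d1 = (ln(S_0'/K) + (r + sigma^2/2)*T) / (sigma*sqrt(T)) = 0.62436109
d2 = d1 - sigma*sqrt(T) = 0.10110207
exp(-rT) = 0.88692044
N(d1) = 0.73380476; N(d2) = 0.54026528
C = S_0' * N(d1) - K * exp(-rT) * N(d2) = 46.49477447 * 0.73380476 - 43.3600 * 0.88692044 * 0.54026528 = 13.3412


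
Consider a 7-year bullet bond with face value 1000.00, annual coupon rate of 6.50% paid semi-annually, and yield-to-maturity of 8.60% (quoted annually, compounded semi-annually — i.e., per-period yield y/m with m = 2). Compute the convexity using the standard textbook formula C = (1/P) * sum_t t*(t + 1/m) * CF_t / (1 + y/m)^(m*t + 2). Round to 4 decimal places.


Coupon per period c = face * coupon_rate / m = 32.500000
Periods per year m = 2; per-period yield y/m = 0.043000
Number of cashflows N = 14
Cashflows (t years, CF_t, discount factor 1/(1+y/m)^(m*t), PV):
  t = 0.5000: CF_t = 32.500000, DF = 0.958773, PV = 31.160115
  t = 1.0000: CF_t = 32.500000, DF = 0.919245, PV = 29.875470
  t = 1.5000: CF_t = 32.500000, DF = 0.881347, PV = 28.643787
  t = 2.0000: CF_t = 32.500000, DF = 0.845012, PV = 27.462883
  t = 2.5000: CF_t = 32.500000, DF = 0.810174, PV = 26.330664
  t = 3.0000: CF_t = 32.500000, DF = 0.776773, PV = 25.245124
  t = 3.5000: CF_t = 32.500000, DF = 0.744749, PV = 24.204338
  t = 4.0000: CF_t = 32.500000, DF = 0.714045, PV = 23.206460
  t = 4.5000: CF_t = 32.500000, DF = 0.684607, PV = 22.249722
  t = 5.0000: CF_t = 32.500000, DF = 0.656382, PV = 21.332427
  t = 5.5000: CF_t = 32.500000, DF = 0.629322, PV = 20.452951
  t = 6.0000: CF_t = 32.500000, DF = 0.603376, PV = 19.609732
  t = 6.5000: CF_t = 32.500000, DF = 0.578501, PV = 18.801277
  t = 7.0000: CF_t = 1032.500000, DF = 0.554651, PV = 572.677002
Price P = sum_t PV_t = 891.251951
Convexity numerator sum_t t*(t + 1/m) * CF_t / (1+y/m)^(m*t + 2):
  t = 0.5000: term = 14.321894
  t = 1.0000: term = 41.194325
  t = 1.5000: term = 78.991993
  t = 2.0000: term = 126.225621
  t = 2.5000: term = 181.532532
  t = 3.0000: term = 243.667828
  t = 3.5000: term = 311.496105
  t = 4.0000: term = 383.983694
  t = 4.5000: term = 460.191387
  t = 5.0000: term = 539.267632
  t = 5.5000: term = 620.442146
  t = 6.0000: term = 703.019951
  t = 6.5000: term = 786.375784
  t = 7.0000: term = 27637.606487
Convexity = (1/P) * sum = 32128.317378 / 891.251951 = 36.048524

Answer: Convexity = 36.0485


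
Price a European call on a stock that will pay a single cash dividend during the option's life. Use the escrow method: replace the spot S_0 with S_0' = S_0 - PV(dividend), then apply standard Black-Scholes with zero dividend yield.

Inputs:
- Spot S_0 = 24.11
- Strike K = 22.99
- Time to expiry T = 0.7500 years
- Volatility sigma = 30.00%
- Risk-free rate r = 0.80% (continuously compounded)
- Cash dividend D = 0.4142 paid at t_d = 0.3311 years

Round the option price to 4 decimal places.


PV(D) = D * exp(-r * t_d) = 0.4142 * 0.99735470 = 0.41310432
S_0' = S_0 - PV(D) = 24.1100 - 0.41310432 = 23.69689568
d1 = (ln(S_0'/K) + (r + sigma^2/2)*T) / (sigma*sqrt(T)) = 0.26956375
d2 = d1 - sigma*sqrt(T) = 0.00975613
exp(-rT) = 0.99401796
N(d1) = 0.60625205; N(d2) = 0.50389207
C = S_0' * N(d1) - K * exp(-rT) * N(d2) = 23.69689568 * 0.60625205 - 22.9900 * 0.99401796 * 0.50389207 = 2.8511

Answer: Price = 2.8511


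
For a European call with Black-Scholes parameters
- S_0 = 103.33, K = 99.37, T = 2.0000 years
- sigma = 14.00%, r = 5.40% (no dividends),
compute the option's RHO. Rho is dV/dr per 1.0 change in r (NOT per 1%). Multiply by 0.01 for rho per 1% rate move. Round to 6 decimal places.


d1 = 0.8418484683; d2 = 0.6438585695
phi(d1) = 0.2799083768; exp(-qT) = 1.0000000000; exp(-rT) = 0.8976275964
N(d2) = 0.7401664251
Rho = K*T*exp(-rT)*N(d2) = 99.3700 * 2.0000 * 0.8976275964 * 0.7401664251 = 132.041626

Answer: Rho = 132.041626


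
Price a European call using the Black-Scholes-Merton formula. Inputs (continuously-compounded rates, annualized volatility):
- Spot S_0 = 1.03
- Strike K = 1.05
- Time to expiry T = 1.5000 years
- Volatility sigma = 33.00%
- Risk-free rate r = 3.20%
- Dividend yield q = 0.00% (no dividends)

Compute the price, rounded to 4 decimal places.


d1 = (ln(S/K) + (r - q + 0.5*sigma^2) * T) / (sigma * sqrt(T)) = 0.27326319
d2 = d1 - sigma * sqrt(T) = -0.13090262
exp(-rT) = 0.95313379; exp(-qT) = 1.00000000
C = S_0 * exp(-qT) * N(d1) - K * exp(-rT) * N(d2)
N(d1) = 0.60767455; N(d2) = 0.44792617
C = 1.0300 * 1.00000000 * 0.60767455 - 1.0500 * 0.95313379 * 0.44792617 = 0.1776

Answer: Price = 0.1776


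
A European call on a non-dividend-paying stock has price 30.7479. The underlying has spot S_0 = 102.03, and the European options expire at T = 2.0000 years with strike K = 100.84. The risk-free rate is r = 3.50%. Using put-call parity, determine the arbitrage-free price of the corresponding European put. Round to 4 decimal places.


Answer: Put price = 22.7405

Derivation:
Put-call parity: C - P = S_0 * exp(-qT) - K * exp(-rT).
S_0 * exp(-qT) = 102.0300 * 1.00000000 = 102.03000000
K * exp(-rT) = 100.8400 * 0.93239382 = 94.02259280
P = C - S*exp(-qT) + K*exp(-rT)
P = 30.7479 - 102.03000000 + 94.02259280 = 22.7405


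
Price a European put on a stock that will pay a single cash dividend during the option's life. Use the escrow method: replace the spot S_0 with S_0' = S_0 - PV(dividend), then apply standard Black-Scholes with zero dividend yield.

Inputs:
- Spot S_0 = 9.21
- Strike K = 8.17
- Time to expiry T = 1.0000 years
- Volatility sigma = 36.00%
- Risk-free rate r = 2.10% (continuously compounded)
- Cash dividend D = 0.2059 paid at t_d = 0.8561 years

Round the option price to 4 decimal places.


PV(D) = D * exp(-r * t_d) = 0.2059 * 0.98218254 = 0.20223139
S_0' = S_0 - PV(D) = 9.2100 - 0.20223139 = 9.00776861
d1 = (ln(S_0'/K) + (r + sigma^2/2)*T) / (sigma*sqrt(T)) = 0.50949577
d2 = d1 - sigma*sqrt(T) = 0.14949577
exp(-rT) = 0.97921896
N(-d1) = 0.30520238; N(-d2) = 0.44058123
P = K * exp(-rT) * N(-d2) - S_0' * N(-d1) = 8.1700 * 0.97921896 * 0.44058123 - 9.00776861 * 0.30520238 = 0.7756

Answer: Price = 0.7756


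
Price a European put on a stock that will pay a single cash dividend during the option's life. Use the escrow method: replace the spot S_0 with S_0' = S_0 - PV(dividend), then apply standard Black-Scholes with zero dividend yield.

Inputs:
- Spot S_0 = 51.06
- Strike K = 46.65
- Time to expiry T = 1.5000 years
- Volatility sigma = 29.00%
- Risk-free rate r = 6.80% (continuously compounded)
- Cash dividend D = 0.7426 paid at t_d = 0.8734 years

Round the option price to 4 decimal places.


Answer: Price = 3.1966

Derivation:
PV(D) = D * exp(-r * t_d) = 0.7426 * 0.94233805 = 0.69978024
S_0' = S_0 - PV(D) = 51.0600 - 0.69978024 = 50.36021976
d1 = (ln(S_0'/K) + (r + sigma^2/2)*T) / (sigma*sqrt(T)) = 0.68023638
d2 = d1 - sigma*sqrt(T) = 0.32506037
exp(-rT) = 0.90302955
N(-d1) = 0.24817740; N(-d2) = 0.37256769
P = K * exp(-rT) * N(-d2) - S_0' * N(-d1) = 46.6500 * 0.90302955 * 0.37256769 - 50.36021976 * 0.24817740 = 3.1966
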